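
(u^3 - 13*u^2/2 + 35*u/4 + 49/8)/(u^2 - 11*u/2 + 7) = (u^2 - 3*u - 7/4)/(u - 2)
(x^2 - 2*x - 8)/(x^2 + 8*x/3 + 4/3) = 3*(x - 4)/(3*x + 2)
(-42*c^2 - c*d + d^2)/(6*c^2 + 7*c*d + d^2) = (-7*c + d)/(c + d)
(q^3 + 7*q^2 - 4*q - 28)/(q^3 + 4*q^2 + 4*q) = (q^2 + 5*q - 14)/(q*(q + 2))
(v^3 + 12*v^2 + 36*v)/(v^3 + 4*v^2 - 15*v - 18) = v*(v + 6)/(v^2 - 2*v - 3)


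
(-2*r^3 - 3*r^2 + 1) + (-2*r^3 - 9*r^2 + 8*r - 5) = -4*r^3 - 12*r^2 + 8*r - 4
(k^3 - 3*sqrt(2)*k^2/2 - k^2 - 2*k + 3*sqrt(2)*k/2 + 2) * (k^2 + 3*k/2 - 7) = k^5 - 3*sqrt(2)*k^4/2 + k^4/2 - 21*k^3/2 - 3*sqrt(2)*k^3/4 + 6*k^2 + 51*sqrt(2)*k^2/4 - 21*sqrt(2)*k/2 + 17*k - 14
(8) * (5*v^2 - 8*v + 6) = 40*v^2 - 64*v + 48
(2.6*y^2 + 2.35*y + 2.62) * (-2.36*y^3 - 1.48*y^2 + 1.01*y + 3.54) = -6.136*y^5 - 9.394*y^4 - 7.0352*y^3 + 7.6999*y^2 + 10.9652*y + 9.2748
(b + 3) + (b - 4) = 2*b - 1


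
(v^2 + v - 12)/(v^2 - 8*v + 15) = (v + 4)/(v - 5)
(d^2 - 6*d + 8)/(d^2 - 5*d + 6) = (d - 4)/(d - 3)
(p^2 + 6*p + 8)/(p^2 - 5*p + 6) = (p^2 + 6*p + 8)/(p^2 - 5*p + 6)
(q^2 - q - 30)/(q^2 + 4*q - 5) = (q - 6)/(q - 1)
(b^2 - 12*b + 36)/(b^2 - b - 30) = (b - 6)/(b + 5)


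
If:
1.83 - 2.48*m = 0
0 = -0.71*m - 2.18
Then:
No Solution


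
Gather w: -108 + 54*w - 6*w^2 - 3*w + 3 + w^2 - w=-5*w^2 + 50*w - 105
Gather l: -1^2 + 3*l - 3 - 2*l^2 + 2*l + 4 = -2*l^2 + 5*l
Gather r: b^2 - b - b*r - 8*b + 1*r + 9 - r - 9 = b^2 - b*r - 9*b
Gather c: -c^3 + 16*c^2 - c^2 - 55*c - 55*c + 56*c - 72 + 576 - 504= -c^3 + 15*c^2 - 54*c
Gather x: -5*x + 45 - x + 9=54 - 6*x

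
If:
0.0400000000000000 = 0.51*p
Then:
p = 0.08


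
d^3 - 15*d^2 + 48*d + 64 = (d - 8)^2*(d + 1)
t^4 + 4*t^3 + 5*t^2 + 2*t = t*(t + 1)^2*(t + 2)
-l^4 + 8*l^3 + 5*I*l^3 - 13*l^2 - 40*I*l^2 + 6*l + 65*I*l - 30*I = (l - 6)*(l - 5*I)*(-I*l + I)^2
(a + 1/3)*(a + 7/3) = a^2 + 8*a/3 + 7/9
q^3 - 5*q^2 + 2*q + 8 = (q - 4)*(q - 2)*(q + 1)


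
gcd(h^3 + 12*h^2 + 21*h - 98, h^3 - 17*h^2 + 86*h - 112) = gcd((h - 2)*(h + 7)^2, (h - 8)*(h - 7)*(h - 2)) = h - 2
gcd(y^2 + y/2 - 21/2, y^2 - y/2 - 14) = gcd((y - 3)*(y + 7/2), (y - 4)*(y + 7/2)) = y + 7/2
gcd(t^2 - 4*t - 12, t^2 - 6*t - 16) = t + 2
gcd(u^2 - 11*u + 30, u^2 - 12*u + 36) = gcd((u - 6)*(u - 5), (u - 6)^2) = u - 6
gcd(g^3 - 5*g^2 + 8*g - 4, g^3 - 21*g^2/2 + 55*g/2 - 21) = g - 2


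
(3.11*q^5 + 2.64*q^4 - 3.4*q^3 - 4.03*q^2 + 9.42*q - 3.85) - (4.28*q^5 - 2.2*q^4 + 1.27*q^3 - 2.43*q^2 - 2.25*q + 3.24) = -1.17*q^5 + 4.84*q^4 - 4.67*q^3 - 1.6*q^2 + 11.67*q - 7.09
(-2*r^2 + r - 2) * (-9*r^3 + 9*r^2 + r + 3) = 18*r^5 - 27*r^4 + 25*r^3 - 23*r^2 + r - 6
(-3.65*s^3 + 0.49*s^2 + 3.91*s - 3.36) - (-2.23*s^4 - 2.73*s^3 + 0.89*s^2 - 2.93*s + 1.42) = 2.23*s^4 - 0.92*s^3 - 0.4*s^2 + 6.84*s - 4.78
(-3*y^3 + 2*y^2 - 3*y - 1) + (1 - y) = -3*y^3 + 2*y^2 - 4*y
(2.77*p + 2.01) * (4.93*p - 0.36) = 13.6561*p^2 + 8.9121*p - 0.7236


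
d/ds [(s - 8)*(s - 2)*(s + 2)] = 3*s^2 - 16*s - 4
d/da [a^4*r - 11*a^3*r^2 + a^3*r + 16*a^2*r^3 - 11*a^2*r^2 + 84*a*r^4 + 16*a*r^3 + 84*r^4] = r*(4*a^3 - 33*a^2*r + 3*a^2 + 32*a*r^2 - 22*a*r + 84*r^3 + 16*r^2)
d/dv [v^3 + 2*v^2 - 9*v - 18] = 3*v^2 + 4*v - 9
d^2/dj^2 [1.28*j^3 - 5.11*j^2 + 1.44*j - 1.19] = 7.68*j - 10.22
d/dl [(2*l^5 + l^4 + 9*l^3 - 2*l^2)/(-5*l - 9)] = l*(-40*l^4 - 105*l^3 - 126*l^2 - 233*l + 36)/(25*l^2 + 90*l + 81)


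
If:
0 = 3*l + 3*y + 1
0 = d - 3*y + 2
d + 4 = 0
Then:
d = -4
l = 1/3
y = -2/3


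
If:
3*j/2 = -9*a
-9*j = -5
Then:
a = -5/54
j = 5/9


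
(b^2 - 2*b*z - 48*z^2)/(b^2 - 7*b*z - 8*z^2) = (b + 6*z)/(b + z)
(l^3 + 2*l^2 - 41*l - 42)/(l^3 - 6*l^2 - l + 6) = (l + 7)/(l - 1)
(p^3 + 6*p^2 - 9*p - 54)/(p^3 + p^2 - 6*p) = (p^2 + 3*p - 18)/(p*(p - 2))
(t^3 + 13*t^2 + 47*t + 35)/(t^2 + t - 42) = (t^2 + 6*t + 5)/(t - 6)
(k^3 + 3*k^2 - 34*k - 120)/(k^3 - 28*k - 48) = (k + 5)/(k + 2)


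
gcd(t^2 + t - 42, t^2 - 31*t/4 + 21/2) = t - 6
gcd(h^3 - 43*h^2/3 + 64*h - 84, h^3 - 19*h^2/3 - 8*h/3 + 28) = h^2 - 25*h/3 + 14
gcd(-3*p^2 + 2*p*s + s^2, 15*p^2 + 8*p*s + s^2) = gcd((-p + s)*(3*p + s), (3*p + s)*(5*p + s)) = 3*p + s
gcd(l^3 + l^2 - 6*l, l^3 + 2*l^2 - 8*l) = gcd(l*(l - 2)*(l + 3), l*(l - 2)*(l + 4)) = l^2 - 2*l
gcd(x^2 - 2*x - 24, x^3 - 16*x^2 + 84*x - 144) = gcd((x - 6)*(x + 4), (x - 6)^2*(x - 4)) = x - 6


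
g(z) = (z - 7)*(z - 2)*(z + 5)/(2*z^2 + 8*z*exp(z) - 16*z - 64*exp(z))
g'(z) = (z - 7)*(z - 2)*(z + 5)*(-8*z*exp(z) - 4*z + 56*exp(z) + 16)/(2*z^2 + 8*z*exp(z) - 16*z - 64*exp(z))^2 + (z - 7)*(z - 2)/(2*z^2 + 8*z*exp(z) - 16*z - 64*exp(z)) + (z - 7)*(z + 5)/(2*z^2 + 8*z*exp(z) - 16*z - 64*exp(z)) + (z - 2)*(z + 5)/(2*z^2 + 8*z*exp(z) - 16*z - 64*exp(z))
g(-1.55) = 7.82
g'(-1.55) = 20.60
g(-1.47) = 9.95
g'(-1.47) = 34.55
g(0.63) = -0.41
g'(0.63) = 0.66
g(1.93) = -0.01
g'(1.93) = 0.10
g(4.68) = 0.02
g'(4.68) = -0.01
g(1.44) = -0.08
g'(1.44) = 0.22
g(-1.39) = 13.89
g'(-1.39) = 69.99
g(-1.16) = -57.53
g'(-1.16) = 1384.32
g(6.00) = 0.01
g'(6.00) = -0.00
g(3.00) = 0.04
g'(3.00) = 0.00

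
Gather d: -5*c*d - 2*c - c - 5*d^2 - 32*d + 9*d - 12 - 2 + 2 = -3*c - 5*d^2 + d*(-5*c - 23) - 12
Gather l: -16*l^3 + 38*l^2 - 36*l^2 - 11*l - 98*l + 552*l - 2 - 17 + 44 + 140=-16*l^3 + 2*l^2 + 443*l + 165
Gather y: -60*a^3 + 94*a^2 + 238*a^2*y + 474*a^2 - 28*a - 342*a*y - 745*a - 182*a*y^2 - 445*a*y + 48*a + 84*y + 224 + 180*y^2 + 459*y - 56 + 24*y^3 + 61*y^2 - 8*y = -60*a^3 + 568*a^2 - 725*a + 24*y^3 + y^2*(241 - 182*a) + y*(238*a^2 - 787*a + 535) + 168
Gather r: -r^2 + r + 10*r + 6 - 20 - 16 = -r^2 + 11*r - 30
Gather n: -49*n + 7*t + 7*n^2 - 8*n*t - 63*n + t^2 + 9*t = 7*n^2 + n*(-8*t - 112) + t^2 + 16*t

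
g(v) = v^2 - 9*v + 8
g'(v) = 2*v - 9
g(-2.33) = 34.40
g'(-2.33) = -13.66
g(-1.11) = 19.22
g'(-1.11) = -11.22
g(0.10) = 7.11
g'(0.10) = -8.80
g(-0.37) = 11.47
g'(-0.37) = -9.74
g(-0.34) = 11.18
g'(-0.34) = -9.68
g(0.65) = 2.57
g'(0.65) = -7.70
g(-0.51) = 12.85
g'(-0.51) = -10.02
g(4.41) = -12.24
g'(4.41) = -0.18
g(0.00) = 8.00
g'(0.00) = -9.00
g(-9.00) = 170.00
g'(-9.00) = -27.00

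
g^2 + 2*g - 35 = (g - 5)*(g + 7)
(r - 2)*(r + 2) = r^2 - 4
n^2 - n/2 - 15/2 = (n - 3)*(n + 5/2)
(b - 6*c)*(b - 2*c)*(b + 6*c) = b^3 - 2*b^2*c - 36*b*c^2 + 72*c^3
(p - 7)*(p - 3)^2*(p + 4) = p^4 - 9*p^3 - p^2 + 141*p - 252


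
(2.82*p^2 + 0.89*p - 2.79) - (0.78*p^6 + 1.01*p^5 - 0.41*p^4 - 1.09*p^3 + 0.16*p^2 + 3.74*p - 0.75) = -0.78*p^6 - 1.01*p^5 + 0.41*p^4 + 1.09*p^3 + 2.66*p^2 - 2.85*p - 2.04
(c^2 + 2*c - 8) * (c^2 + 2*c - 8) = c^4 + 4*c^3 - 12*c^2 - 32*c + 64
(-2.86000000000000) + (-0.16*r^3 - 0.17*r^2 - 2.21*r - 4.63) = -0.16*r^3 - 0.17*r^2 - 2.21*r - 7.49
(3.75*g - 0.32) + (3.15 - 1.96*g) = 1.79*g + 2.83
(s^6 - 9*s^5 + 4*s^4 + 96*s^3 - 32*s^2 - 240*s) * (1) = s^6 - 9*s^5 + 4*s^4 + 96*s^3 - 32*s^2 - 240*s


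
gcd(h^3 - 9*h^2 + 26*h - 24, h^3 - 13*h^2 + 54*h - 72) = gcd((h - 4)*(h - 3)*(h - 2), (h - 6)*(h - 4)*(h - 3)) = h^2 - 7*h + 12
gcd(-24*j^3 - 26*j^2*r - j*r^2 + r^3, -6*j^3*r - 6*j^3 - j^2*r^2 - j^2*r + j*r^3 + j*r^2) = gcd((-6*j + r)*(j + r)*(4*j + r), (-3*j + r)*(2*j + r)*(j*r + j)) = 1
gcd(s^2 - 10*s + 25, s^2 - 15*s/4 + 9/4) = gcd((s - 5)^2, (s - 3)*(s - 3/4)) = 1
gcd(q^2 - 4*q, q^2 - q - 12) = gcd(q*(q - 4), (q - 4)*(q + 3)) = q - 4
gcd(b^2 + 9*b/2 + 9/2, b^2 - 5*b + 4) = 1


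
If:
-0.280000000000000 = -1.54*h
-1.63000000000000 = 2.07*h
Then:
No Solution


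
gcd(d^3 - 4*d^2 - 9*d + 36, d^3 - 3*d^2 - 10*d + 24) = d^2 - d - 12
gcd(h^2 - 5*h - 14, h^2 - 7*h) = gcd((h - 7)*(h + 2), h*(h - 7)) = h - 7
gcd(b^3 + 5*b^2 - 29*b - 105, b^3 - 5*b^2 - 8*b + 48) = b + 3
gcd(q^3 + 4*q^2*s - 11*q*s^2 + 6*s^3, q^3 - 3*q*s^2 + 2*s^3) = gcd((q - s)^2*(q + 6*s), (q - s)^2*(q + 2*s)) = q^2 - 2*q*s + s^2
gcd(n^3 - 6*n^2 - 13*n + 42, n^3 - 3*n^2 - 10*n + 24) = n^2 + n - 6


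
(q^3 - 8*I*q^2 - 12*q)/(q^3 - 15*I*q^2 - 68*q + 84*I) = q/(q - 7*I)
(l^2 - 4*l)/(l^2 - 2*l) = (l - 4)/(l - 2)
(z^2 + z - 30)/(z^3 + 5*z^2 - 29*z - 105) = (z + 6)/(z^2 + 10*z + 21)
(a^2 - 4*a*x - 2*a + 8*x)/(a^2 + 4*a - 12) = (a - 4*x)/(a + 6)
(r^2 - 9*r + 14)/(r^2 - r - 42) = (r - 2)/(r + 6)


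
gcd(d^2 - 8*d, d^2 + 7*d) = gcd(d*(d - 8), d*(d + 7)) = d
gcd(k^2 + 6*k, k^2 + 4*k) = k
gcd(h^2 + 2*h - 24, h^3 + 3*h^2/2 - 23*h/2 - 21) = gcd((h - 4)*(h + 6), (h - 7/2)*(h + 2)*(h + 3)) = 1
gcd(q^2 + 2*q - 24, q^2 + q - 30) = q + 6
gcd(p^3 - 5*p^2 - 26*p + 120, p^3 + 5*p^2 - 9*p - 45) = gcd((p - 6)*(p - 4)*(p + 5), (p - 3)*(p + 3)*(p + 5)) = p + 5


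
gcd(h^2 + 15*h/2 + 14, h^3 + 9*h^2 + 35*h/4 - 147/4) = h + 7/2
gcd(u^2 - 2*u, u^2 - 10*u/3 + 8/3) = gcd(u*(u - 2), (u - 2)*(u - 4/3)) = u - 2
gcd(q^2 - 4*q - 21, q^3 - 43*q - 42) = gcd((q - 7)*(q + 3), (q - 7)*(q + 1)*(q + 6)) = q - 7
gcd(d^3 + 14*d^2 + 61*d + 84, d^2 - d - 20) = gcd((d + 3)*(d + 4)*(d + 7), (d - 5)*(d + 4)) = d + 4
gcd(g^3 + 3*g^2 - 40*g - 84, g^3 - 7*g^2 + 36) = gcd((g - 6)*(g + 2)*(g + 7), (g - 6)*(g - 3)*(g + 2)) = g^2 - 4*g - 12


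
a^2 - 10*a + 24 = (a - 6)*(a - 4)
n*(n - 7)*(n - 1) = n^3 - 8*n^2 + 7*n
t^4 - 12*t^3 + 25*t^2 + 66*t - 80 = (t - 8)*(t - 5)*(t - 1)*(t + 2)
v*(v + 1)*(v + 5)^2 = v^4 + 11*v^3 + 35*v^2 + 25*v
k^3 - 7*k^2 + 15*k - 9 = (k - 3)^2*(k - 1)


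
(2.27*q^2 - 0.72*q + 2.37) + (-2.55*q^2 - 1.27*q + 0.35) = -0.28*q^2 - 1.99*q + 2.72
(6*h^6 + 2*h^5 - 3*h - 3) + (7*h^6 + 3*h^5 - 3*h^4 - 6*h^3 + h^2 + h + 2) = 13*h^6 + 5*h^5 - 3*h^4 - 6*h^3 + h^2 - 2*h - 1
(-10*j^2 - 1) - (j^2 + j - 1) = -11*j^2 - j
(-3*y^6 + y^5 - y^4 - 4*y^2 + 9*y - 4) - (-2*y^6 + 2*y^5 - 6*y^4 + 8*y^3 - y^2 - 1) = -y^6 - y^5 + 5*y^4 - 8*y^3 - 3*y^2 + 9*y - 3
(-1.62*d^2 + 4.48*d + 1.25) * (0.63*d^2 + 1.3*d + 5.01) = -1.0206*d^4 + 0.7164*d^3 - 1.5047*d^2 + 24.0698*d + 6.2625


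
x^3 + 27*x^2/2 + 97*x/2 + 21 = (x + 1/2)*(x + 6)*(x + 7)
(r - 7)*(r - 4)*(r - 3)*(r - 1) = r^4 - 15*r^3 + 75*r^2 - 145*r + 84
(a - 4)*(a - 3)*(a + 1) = a^3 - 6*a^2 + 5*a + 12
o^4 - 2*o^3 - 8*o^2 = o^2*(o - 4)*(o + 2)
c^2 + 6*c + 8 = (c + 2)*(c + 4)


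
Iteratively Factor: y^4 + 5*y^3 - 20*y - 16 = (y + 2)*(y^3 + 3*y^2 - 6*y - 8) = (y - 2)*(y + 2)*(y^2 + 5*y + 4) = (y - 2)*(y + 2)*(y + 4)*(y + 1)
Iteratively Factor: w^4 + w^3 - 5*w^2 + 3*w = (w)*(w^3 + w^2 - 5*w + 3) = w*(w + 3)*(w^2 - 2*w + 1) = w*(w - 1)*(w + 3)*(w - 1)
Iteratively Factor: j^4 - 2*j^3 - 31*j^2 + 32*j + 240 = (j + 4)*(j^3 - 6*j^2 - 7*j + 60) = (j + 3)*(j + 4)*(j^2 - 9*j + 20) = (j - 5)*(j + 3)*(j + 4)*(j - 4)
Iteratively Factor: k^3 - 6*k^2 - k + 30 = (k - 5)*(k^2 - k - 6) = (k - 5)*(k - 3)*(k + 2)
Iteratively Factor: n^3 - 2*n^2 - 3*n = (n + 1)*(n^2 - 3*n) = (n - 3)*(n + 1)*(n)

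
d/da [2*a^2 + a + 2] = 4*a + 1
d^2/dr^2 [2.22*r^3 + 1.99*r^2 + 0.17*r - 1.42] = 13.32*r + 3.98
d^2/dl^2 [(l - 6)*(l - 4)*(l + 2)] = 6*l - 16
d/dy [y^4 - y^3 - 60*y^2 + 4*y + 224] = 4*y^3 - 3*y^2 - 120*y + 4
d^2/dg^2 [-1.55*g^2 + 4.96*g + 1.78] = -3.10000000000000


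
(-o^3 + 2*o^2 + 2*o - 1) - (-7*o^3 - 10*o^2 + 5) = 6*o^3 + 12*o^2 + 2*o - 6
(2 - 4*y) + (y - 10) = -3*y - 8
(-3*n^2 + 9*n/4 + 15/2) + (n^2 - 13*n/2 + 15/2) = -2*n^2 - 17*n/4 + 15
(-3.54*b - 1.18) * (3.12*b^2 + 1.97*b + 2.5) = -11.0448*b^3 - 10.6554*b^2 - 11.1746*b - 2.95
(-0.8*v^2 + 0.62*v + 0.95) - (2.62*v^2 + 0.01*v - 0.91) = -3.42*v^2 + 0.61*v + 1.86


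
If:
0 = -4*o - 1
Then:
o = -1/4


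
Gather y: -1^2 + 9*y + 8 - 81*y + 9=16 - 72*y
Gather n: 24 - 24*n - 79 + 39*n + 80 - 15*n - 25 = 0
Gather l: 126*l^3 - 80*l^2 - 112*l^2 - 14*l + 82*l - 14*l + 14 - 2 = 126*l^3 - 192*l^2 + 54*l + 12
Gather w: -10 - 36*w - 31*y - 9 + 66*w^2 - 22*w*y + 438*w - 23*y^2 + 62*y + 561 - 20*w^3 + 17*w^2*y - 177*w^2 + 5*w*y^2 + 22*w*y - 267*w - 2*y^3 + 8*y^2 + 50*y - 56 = -20*w^3 + w^2*(17*y - 111) + w*(5*y^2 + 135) - 2*y^3 - 15*y^2 + 81*y + 486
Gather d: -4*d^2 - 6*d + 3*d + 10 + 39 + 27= -4*d^2 - 3*d + 76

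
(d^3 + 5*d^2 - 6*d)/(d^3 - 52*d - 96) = d*(d - 1)/(d^2 - 6*d - 16)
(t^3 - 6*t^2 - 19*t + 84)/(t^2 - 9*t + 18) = (t^2 - 3*t - 28)/(t - 6)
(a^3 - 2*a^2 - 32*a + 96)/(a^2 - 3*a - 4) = (a^2 + 2*a - 24)/(a + 1)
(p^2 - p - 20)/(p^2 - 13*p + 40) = (p + 4)/(p - 8)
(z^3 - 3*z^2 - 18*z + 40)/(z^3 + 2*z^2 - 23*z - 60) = (z - 2)/(z + 3)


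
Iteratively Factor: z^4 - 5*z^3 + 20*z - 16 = (z + 2)*(z^3 - 7*z^2 + 14*z - 8) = (z - 4)*(z + 2)*(z^2 - 3*z + 2) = (z - 4)*(z - 1)*(z + 2)*(z - 2)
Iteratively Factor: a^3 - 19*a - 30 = (a + 3)*(a^2 - 3*a - 10) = (a + 2)*(a + 3)*(a - 5)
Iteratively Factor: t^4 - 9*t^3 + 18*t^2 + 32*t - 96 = (t - 4)*(t^3 - 5*t^2 - 2*t + 24) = (t - 4)*(t - 3)*(t^2 - 2*t - 8) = (t - 4)^2*(t - 3)*(t + 2)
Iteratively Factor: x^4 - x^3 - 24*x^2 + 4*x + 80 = (x - 2)*(x^3 + x^2 - 22*x - 40) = (x - 5)*(x - 2)*(x^2 + 6*x + 8) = (x - 5)*(x - 2)*(x + 2)*(x + 4)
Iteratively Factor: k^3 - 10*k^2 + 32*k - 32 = (k - 2)*(k^2 - 8*k + 16) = (k - 4)*(k - 2)*(k - 4)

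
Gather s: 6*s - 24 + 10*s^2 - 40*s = 10*s^2 - 34*s - 24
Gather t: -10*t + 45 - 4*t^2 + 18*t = -4*t^2 + 8*t + 45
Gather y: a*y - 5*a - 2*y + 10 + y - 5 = -5*a + y*(a - 1) + 5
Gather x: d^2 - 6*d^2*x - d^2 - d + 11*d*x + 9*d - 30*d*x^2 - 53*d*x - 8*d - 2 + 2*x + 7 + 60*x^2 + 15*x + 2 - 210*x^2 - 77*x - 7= x^2*(-30*d - 150) + x*(-6*d^2 - 42*d - 60)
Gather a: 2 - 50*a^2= 2 - 50*a^2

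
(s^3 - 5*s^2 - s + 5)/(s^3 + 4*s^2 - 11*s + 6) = (s^2 - 4*s - 5)/(s^2 + 5*s - 6)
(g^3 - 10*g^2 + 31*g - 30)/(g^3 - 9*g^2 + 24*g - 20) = (g - 3)/(g - 2)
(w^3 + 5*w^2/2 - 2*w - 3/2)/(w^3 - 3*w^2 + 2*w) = (2*w^2 + 7*w + 3)/(2*w*(w - 2))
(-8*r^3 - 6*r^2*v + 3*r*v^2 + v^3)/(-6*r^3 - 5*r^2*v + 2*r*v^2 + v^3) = (4*r + v)/(3*r + v)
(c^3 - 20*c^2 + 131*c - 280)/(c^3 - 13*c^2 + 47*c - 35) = (c - 8)/(c - 1)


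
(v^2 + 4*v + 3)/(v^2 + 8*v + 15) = (v + 1)/(v + 5)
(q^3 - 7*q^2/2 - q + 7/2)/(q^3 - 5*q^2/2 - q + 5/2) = (2*q - 7)/(2*q - 5)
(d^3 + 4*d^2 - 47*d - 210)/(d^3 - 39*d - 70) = (d + 6)/(d + 2)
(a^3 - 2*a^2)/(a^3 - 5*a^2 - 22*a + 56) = a^2/(a^2 - 3*a - 28)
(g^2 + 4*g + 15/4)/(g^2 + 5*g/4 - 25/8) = 2*(2*g + 3)/(4*g - 5)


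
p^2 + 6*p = p*(p + 6)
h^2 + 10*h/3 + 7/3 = (h + 1)*(h + 7/3)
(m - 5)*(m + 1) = m^2 - 4*m - 5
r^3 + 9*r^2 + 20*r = r*(r + 4)*(r + 5)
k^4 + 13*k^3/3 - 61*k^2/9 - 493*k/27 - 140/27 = (k - 7/3)*(k + 1/3)*(k + 4/3)*(k + 5)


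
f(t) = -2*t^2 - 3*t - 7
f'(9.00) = -39.00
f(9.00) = -196.00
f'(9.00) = -39.00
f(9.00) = -196.00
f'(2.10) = -11.40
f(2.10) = -22.12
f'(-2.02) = 5.08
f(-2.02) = -9.10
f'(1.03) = -7.12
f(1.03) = -12.21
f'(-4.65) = 15.60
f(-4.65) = -36.30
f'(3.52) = -17.08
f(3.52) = -42.34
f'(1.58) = -9.32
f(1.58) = -16.73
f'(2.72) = -13.88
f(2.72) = -29.96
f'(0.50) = -5.00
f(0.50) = -9.00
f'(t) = -4*t - 3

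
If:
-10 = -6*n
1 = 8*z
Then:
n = 5/3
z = 1/8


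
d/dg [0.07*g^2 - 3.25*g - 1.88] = 0.14*g - 3.25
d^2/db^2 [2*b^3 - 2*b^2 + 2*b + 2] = 12*b - 4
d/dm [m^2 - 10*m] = 2*m - 10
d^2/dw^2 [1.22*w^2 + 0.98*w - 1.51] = 2.44000000000000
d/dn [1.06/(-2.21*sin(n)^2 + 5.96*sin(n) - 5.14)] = (4.6852*sin(n) - 6.3176)*cos(n)/(2.21*sin(n)^2 - 5.96*sin(n) + 5.14)^2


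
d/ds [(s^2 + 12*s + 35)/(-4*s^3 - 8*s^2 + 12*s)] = (s^4 + 24*s^3 + 132*s^2 + 140*s - 105)/(4*s^2*(s^4 + 4*s^3 - 2*s^2 - 12*s + 9))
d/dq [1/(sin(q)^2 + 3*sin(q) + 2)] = -(2*sin(q) + 3)*cos(q)/(sin(q)^2 + 3*sin(q) + 2)^2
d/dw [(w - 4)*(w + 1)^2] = (w + 1)*(3*w - 7)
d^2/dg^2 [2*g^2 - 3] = 4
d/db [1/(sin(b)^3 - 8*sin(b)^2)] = (16 - 3*sin(b))*cos(b)/((sin(b) - 8)^2*sin(b)^3)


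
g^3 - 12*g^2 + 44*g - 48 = (g - 6)*(g - 4)*(g - 2)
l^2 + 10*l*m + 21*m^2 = (l + 3*m)*(l + 7*m)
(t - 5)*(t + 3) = t^2 - 2*t - 15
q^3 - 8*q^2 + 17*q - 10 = (q - 5)*(q - 2)*(q - 1)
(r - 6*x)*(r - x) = r^2 - 7*r*x + 6*x^2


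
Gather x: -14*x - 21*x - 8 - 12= -35*x - 20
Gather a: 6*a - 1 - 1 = 6*a - 2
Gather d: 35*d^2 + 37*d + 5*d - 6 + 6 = 35*d^2 + 42*d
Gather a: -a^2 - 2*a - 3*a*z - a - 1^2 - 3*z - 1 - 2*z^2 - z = -a^2 + a*(-3*z - 3) - 2*z^2 - 4*z - 2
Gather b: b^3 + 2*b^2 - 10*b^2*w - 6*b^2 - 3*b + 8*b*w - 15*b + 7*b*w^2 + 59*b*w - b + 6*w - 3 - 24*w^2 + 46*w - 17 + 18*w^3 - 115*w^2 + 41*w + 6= b^3 + b^2*(-10*w - 4) + b*(7*w^2 + 67*w - 19) + 18*w^3 - 139*w^2 + 93*w - 14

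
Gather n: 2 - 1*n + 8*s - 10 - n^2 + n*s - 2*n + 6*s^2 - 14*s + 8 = -n^2 + n*(s - 3) + 6*s^2 - 6*s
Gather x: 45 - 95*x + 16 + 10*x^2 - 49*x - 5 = 10*x^2 - 144*x + 56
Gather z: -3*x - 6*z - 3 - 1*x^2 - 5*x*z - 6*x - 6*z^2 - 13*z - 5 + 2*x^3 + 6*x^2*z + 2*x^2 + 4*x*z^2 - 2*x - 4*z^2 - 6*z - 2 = 2*x^3 + x^2 - 11*x + z^2*(4*x - 10) + z*(6*x^2 - 5*x - 25) - 10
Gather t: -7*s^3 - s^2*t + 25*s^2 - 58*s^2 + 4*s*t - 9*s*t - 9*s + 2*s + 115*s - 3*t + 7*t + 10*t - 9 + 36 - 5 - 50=-7*s^3 - 33*s^2 + 108*s + t*(-s^2 - 5*s + 14) - 28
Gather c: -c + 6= 6 - c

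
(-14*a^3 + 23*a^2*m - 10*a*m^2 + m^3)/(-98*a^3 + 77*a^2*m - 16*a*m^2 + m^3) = (a - m)/(7*a - m)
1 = 1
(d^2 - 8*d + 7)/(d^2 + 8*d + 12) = (d^2 - 8*d + 7)/(d^2 + 8*d + 12)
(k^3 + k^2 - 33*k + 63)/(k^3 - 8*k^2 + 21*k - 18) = (k + 7)/(k - 2)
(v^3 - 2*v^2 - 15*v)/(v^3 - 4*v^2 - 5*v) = (v + 3)/(v + 1)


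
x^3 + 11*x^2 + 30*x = x*(x + 5)*(x + 6)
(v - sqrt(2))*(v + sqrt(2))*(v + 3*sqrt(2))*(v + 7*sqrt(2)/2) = v^4 + 13*sqrt(2)*v^3/2 + 19*v^2 - 13*sqrt(2)*v - 42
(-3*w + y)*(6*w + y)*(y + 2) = -18*w^2*y - 36*w^2 + 3*w*y^2 + 6*w*y + y^3 + 2*y^2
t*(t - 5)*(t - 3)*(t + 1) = t^4 - 7*t^3 + 7*t^2 + 15*t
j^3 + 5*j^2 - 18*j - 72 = (j - 4)*(j + 3)*(j + 6)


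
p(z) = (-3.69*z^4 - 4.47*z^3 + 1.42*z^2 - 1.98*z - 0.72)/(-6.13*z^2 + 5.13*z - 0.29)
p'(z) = (12.26*z - 5.13)*(-3.69*z^4 - 4.47*z^3 + 1.42*z^2 - 1.98*z - 0.72)/(-6.13*z^2 + 5.13*z - 0.29)^2 + (-14.76*z^3 - 13.41*z^2 + 2.84*z - 1.98)/(-6.13*z^2 + 5.13*z - 0.29) = (45.2394*z^5 - 29.388*z^4 - 41.5818*z^3 - 0.963899999999999*z^2 - 9.6508*z + 4.2678)/(37.5769*z^4 - 62.8938*z^3 + 29.8723*z^2 - 2.9754*z + 0.0841)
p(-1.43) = -0.13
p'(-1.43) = -0.63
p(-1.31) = -0.20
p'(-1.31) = -0.50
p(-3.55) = 3.78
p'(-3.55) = -3.09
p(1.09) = 6.15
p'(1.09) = -8.44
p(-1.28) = -0.21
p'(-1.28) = -0.46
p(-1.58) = -0.02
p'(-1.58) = -0.80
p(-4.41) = 6.87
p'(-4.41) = -4.11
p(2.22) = 7.15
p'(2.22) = 3.42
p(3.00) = 10.32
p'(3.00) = 4.64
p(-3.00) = 2.26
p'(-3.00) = -2.44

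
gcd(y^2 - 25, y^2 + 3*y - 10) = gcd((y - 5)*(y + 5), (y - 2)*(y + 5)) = y + 5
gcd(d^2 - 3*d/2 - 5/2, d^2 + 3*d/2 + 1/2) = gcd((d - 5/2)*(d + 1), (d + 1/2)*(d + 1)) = d + 1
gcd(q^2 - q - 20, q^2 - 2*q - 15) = q - 5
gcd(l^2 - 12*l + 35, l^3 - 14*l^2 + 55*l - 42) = l - 7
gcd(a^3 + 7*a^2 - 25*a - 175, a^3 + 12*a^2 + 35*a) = a^2 + 12*a + 35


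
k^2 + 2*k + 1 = (k + 1)^2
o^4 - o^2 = o^2*(o - 1)*(o + 1)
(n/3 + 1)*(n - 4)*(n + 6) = n^3/3 + 5*n^2/3 - 6*n - 24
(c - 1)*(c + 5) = c^2 + 4*c - 5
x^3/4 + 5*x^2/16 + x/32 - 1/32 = (x/4 + 1/4)*(x - 1/4)*(x + 1/2)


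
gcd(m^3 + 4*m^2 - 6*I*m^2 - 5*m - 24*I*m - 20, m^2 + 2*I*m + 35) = m - 5*I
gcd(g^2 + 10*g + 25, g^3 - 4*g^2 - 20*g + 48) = 1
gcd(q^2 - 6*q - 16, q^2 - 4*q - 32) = q - 8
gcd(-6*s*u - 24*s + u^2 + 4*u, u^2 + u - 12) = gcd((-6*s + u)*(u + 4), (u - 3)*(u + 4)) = u + 4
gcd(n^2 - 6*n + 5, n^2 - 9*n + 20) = n - 5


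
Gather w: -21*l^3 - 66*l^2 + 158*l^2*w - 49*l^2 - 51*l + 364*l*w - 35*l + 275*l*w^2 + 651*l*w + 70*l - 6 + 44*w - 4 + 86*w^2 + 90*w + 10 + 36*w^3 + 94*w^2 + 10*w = -21*l^3 - 115*l^2 - 16*l + 36*w^3 + w^2*(275*l + 180) + w*(158*l^2 + 1015*l + 144)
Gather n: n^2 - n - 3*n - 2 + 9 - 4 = n^2 - 4*n + 3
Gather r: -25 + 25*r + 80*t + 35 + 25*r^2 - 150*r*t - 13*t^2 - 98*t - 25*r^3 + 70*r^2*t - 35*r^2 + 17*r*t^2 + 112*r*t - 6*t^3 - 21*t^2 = -25*r^3 + r^2*(70*t - 10) + r*(17*t^2 - 38*t + 25) - 6*t^3 - 34*t^2 - 18*t + 10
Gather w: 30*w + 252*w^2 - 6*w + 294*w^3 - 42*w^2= 294*w^3 + 210*w^2 + 24*w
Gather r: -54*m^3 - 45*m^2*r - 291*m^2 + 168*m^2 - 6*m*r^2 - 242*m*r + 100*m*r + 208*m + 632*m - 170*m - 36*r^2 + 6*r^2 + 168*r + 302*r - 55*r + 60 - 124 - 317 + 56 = -54*m^3 - 123*m^2 + 670*m + r^2*(-6*m - 30) + r*(-45*m^2 - 142*m + 415) - 325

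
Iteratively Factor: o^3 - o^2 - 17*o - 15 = (o + 3)*(o^2 - 4*o - 5) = (o - 5)*(o + 3)*(o + 1)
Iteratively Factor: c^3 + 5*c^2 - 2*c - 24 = (c + 3)*(c^2 + 2*c - 8) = (c - 2)*(c + 3)*(c + 4)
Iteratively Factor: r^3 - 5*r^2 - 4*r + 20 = (r - 2)*(r^2 - 3*r - 10) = (r - 2)*(r + 2)*(r - 5)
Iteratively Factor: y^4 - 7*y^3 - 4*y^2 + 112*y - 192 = (y - 3)*(y^3 - 4*y^2 - 16*y + 64) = (y - 4)*(y - 3)*(y^2 - 16) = (y - 4)^2*(y - 3)*(y + 4)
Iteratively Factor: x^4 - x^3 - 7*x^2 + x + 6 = (x - 3)*(x^3 + 2*x^2 - x - 2) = (x - 3)*(x + 2)*(x^2 - 1) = (x - 3)*(x + 1)*(x + 2)*(x - 1)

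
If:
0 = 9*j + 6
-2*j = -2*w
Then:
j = -2/3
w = -2/3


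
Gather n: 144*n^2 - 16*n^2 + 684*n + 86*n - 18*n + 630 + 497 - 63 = 128*n^2 + 752*n + 1064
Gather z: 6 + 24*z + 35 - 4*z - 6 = 20*z + 35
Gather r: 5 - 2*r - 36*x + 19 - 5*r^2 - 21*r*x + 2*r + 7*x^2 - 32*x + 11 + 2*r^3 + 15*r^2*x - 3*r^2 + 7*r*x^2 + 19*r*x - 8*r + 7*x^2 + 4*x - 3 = 2*r^3 + r^2*(15*x - 8) + r*(7*x^2 - 2*x - 8) + 14*x^2 - 64*x + 32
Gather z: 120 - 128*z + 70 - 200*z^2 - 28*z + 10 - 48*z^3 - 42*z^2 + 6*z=-48*z^3 - 242*z^2 - 150*z + 200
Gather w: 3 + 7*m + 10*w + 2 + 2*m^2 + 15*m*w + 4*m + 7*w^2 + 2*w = 2*m^2 + 11*m + 7*w^2 + w*(15*m + 12) + 5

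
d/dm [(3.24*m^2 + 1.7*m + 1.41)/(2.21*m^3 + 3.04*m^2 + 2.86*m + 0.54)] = (-7.1604*m^4 - 7.514*m^3 - 5.2499*m^2 - 5.0736*m - 3.1146)/(4.8841*m^6 + 13.4368*m^5 + 21.8828*m^4 + 19.7756*m^3 + 11.4628*m^2 + 3.0888*m + 0.2916)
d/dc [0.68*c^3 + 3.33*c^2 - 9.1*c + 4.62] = 2.04*c^2 + 6.66*c - 9.1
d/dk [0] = 0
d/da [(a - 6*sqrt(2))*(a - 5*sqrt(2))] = 2*a - 11*sqrt(2)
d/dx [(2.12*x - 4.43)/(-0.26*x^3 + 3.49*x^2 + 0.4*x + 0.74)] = (1.1024*x^3 - 10.8542*x^2 + 30.9214*x + 3.3408)/(0.0676*x^6 - 1.8148*x^5 + 11.9721*x^4 + 2.4072*x^3 + 5.3252*x^2 + 0.592*x + 0.5476)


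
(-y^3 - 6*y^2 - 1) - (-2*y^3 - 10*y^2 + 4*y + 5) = y^3 + 4*y^2 - 4*y - 6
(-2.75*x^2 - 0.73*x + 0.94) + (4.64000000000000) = -2.75*x^2 - 0.73*x + 5.58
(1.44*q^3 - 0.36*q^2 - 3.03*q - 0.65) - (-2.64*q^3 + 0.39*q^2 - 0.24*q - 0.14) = 4.08*q^3 - 0.75*q^2 - 2.79*q - 0.51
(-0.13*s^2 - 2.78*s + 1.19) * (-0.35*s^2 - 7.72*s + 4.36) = 0.0455*s^4 + 1.9766*s^3 + 20.4783*s^2 - 21.3076*s + 5.1884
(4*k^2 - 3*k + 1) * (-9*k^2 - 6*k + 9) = -36*k^4 + 3*k^3 + 45*k^2 - 33*k + 9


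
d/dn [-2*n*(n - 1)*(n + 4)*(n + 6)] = -8*n^3 - 54*n^2 - 56*n + 48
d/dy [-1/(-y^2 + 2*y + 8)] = 2*(1 - y)/(-y^2 + 2*y + 8)^2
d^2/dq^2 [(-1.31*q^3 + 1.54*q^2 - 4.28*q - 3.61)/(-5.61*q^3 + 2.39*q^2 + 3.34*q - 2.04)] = (1.13686837721616e-13*q^7 - 61.80537*q^6 + 955.479492*q^5 + 666.016956*q^4 - 251.823168*q^3 - 968.517822*q^2 + 82.932996*q + 161.251952)/(176.558481*q^9 - 225.654957*q^8 - 219.215799*q^7 + 447.651649*q^6 - 33.59919*q^5 - 274.373376*q^4 + 130.487048*q^3 + 38.4336*q^2 - 41.699232*q + 8.489664)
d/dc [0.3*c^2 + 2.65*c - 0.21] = 0.6*c + 2.65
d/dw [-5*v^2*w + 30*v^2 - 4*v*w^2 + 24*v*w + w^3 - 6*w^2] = -5*v^2 - 8*v*w + 24*v + 3*w^2 - 12*w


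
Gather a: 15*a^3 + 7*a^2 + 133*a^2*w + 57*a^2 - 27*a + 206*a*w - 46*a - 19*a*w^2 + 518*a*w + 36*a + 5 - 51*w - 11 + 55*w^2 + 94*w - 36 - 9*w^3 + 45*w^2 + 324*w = 15*a^3 + a^2*(133*w + 64) + a*(-19*w^2 + 724*w - 37) - 9*w^3 + 100*w^2 + 367*w - 42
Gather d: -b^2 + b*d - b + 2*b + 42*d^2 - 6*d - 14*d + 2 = -b^2 + b + 42*d^2 + d*(b - 20) + 2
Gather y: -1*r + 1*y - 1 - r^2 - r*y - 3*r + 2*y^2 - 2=-r^2 - 4*r + 2*y^2 + y*(1 - r) - 3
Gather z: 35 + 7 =42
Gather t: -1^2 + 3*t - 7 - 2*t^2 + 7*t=-2*t^2 + 10*t - 8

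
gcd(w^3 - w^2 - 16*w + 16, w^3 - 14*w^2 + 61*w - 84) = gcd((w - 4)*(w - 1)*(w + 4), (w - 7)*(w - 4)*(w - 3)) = w - 4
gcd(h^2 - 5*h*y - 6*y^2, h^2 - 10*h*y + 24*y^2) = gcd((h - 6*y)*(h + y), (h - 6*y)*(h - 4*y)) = -h + 6*y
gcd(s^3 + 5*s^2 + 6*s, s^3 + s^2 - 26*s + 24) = 1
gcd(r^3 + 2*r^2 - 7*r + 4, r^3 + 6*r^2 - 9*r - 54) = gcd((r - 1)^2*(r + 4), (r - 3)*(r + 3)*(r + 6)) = 1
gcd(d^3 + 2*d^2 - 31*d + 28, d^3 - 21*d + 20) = d^2 - 5*d + 4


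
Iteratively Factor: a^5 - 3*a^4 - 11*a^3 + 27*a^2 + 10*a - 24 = (a + 1)*(a^4 - 4*a^3 - 7*a^2 + 34*a - 24) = (a + 1)*(a + 3)*(a^3 - 7*a^2 + 14*a - 8) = (a - 1)*(a + 1)*(a + 3)*(a^2 - 6*a + 8) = (a - 4)*(a - 1)*(a + 1)*(a + 3)*(a - 2)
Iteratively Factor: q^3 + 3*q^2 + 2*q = (q + 1)*(q^2 + 2*q) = (q + 1)*(q + 2)*(q)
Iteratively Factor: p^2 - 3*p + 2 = (p - 1)*(p - 2)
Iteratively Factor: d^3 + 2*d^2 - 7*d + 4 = (d + 4)*(d^2 - 2*d + 1) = (d - 1)*(d + 4)*(d - 1)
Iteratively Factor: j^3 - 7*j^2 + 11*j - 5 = (j - 1)*(j^2 - 6*j + 5) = (j - 5)*(j - 1)*(j - 1)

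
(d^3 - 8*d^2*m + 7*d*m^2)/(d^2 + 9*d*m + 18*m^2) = d*(d^2 - 8*d*m + 7*m^2)/(d^2 + 9*d*m + 18*m^2)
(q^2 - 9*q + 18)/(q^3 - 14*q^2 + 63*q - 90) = 1/(q - 5)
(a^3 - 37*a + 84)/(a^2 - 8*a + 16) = (a^2 + 4*a - 21)/(a - 4)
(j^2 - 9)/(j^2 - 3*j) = (j + 3)/j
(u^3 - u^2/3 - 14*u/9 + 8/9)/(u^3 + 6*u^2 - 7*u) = (9*u^2 + 6*u - 8)/(9*u*(u + 7))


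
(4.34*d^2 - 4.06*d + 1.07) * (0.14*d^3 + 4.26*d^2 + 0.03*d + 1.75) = 0.6076*d^5 + 17.92*d^4 - 17.0156*d^3 + 12.0314*d^2 - 7.0729*d + 1.8725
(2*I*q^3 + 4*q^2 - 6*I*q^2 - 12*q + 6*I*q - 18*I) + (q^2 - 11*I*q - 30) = 2*I*q^3 + 5*q^2 - 6*I*q^2 - 12*q - 5*I*q - 30 - 18*I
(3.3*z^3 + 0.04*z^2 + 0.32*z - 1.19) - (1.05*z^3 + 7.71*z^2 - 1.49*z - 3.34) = 2.25*z^3 - 7.67*z^2 + 1.81*z + 2.15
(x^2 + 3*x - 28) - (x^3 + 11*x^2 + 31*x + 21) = -x^3 - 10*x^2 - 28*x - 49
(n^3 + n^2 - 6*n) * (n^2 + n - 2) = n^5 + 2*n^4 - 7*n^3 - 8*n^2 + 12*n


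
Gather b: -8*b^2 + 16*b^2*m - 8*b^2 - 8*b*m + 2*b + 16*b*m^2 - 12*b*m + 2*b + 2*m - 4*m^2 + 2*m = b^2*(16*m - 16) + b*(16*m^2 - 20*m + 4) - 4*m^2 + 4*m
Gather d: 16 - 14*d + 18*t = -14*d + 18*t + 16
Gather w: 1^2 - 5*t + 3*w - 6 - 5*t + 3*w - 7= -10*t + 6*w - 12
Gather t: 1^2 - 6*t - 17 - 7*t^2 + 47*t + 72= -7*t^2 + 41*t + 56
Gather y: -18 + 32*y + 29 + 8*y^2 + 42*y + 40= 8*y^2 + 74*y + 51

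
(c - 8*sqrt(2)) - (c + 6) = -8*sqrt(2) - 6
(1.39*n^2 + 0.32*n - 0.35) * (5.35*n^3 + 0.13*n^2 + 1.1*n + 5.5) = 7.4365*n^5 + 1.8927*n^4 - 0.3019*n^3 + 7.9515*n^2 + 1.375*n - 1.925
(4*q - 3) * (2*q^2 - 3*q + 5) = 8*q^3 - 18*q^2 + 29*q - 15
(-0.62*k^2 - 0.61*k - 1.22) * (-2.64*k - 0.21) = 1.6368*k^3 + 1.7406*k^2 + 3.3489*k + 0.2562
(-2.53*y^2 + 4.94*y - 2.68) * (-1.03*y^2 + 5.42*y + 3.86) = 2.6059*y^4 - 18.8008*y^3 + 19.7694*y^2 + 4.5428*y - 10.3448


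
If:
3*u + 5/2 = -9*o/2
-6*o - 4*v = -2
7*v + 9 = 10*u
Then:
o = -125/27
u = 55/9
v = 67/9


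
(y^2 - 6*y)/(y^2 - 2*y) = (y - 6)/(y - 2)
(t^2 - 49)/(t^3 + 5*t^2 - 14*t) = (t - 7)/(t*(t - 2))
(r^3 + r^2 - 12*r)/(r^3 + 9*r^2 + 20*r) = (r - 3)/(r + 5)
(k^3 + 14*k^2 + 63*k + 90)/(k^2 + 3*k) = k + 11 + 30/k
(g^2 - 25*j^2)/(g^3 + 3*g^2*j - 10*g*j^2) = (g - 5*j)/(g*(g - 2*j))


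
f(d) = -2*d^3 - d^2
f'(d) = -6*d^2 - 2*d = 2*d*(-3*d - 1)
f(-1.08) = 1.35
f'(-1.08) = -4.84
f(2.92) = -58.32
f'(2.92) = -57.00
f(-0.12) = -0.01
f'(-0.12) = 0.15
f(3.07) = -67.29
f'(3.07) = -62.69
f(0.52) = -0.55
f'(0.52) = -2.66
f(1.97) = -19.17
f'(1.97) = -27.23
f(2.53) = -38.79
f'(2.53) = -43.47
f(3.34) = -85.68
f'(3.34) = -73.61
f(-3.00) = 45.00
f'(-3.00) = -48.00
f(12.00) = -3600.00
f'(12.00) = -888.00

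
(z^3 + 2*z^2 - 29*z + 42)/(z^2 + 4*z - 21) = z - 2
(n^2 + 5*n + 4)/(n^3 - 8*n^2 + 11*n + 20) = (n + 4)/(n^2 - 9*n + 20)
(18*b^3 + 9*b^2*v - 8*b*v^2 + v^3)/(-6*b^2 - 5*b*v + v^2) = -3*b + v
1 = 1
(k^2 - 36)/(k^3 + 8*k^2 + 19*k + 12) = (k^2 - 36)/(k^3 + 8*k^2 + 19*k + 12)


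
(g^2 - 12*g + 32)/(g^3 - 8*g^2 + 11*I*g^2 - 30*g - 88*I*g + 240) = (g - 4)/(g^2 + 11*I*g - 30)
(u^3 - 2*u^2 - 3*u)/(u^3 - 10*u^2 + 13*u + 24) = u/(u - 8)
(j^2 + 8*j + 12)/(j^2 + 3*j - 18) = (j + 2)/(j - 3)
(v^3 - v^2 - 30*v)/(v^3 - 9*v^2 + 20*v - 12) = v*(v + 5)/(v^2 - 3*v + 2)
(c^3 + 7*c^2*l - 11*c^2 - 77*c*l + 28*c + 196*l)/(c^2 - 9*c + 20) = (c^2 + 7*c*l - 7*c - 49*l)/(c - 5)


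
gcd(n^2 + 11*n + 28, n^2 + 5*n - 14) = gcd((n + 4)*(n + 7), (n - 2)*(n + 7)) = n + 7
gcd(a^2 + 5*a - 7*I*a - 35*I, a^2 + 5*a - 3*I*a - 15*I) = a + 5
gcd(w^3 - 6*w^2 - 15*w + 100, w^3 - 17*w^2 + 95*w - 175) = w^2 - 10*w + 25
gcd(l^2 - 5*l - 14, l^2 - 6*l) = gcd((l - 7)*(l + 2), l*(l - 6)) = 1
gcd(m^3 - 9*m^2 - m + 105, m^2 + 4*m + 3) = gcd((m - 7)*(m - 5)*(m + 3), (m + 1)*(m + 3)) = m + 3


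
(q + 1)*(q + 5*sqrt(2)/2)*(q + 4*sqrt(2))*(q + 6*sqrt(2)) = q^4 + q^3 + 25*sqrt(2)*q^3/2 + 25*sqrt(2)*q^2/2 + 98*q^2 + 98*q + 120*sqrt(2)*q + 120*sqrt(2)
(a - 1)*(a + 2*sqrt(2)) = a^2 - a + 2*sqrt(2)*a - 2*sqrt(2)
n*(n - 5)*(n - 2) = n^3 - 7*n^2 + 10*n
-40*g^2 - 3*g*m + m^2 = (-8*g + m)*(5*g + m)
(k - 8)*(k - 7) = k^2 - 15*k + 56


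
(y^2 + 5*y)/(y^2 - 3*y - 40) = y/(y - 8)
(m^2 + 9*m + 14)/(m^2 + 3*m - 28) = (m + 2)/(m - 4)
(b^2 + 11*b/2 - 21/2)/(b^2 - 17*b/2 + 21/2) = (b + 7)/(b - 7)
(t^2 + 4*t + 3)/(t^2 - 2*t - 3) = (t + 3)/(t - 3)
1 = 1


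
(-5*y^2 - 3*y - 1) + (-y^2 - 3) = -6*y^2 - 3*y - 4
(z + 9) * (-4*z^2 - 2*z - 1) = -4*z^3 - 38*z^2 - 19*z - 9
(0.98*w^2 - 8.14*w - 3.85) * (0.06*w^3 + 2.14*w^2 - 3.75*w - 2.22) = 0.0588*w^5 + 1.6088*w^4 - 21.3256*w^3 + 20.1104*w^2 + 32.5083*w + 8.547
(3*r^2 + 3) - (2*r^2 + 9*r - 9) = r^2 - 9*r + 12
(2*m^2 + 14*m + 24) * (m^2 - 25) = 2*m^4 + 14*m^3 - 26*m^2 - 350*m - 600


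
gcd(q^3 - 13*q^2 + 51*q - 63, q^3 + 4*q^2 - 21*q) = q - 3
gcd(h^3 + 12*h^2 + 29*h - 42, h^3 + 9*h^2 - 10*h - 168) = h^2 + 13*h + 42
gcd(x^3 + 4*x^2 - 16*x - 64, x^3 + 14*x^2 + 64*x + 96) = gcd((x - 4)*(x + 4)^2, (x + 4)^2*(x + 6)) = x^2 + 8*x + 16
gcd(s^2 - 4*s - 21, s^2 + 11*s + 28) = 1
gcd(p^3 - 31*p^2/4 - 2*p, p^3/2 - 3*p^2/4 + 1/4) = 1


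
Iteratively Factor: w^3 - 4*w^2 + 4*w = (w - 2)*(w^2 - 2*w) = (w - 2)^2*(w)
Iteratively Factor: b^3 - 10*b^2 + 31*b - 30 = (b - 5)*(b^2 - 5*b + 6) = (b - 5)*(b - 2)*(b - 3)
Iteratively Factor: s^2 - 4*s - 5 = (s - 5)*(s + 1)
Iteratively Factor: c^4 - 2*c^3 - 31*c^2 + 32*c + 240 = (c + 3)*(c^3 - 5*c^2 - 16*c + 80) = (c + 3)*(c + 4)*(c^2 - 9*c + 20) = (c - 5)*(c + 3)*(c + 4)*(c - 4)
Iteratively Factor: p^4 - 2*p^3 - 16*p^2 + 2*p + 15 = (p + 1)*(p^3 - 3*p^2 - 13*p + 15) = (p - 1)*(p + 1)*(p^2 - 2*p - 15) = (p - 5)*(p - 1)*(p + 1)*(p + 3)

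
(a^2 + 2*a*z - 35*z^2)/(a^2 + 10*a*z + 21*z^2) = (a - 5*z)/(a + 3*z)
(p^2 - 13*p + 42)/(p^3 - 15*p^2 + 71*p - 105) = (p - 6)/(p^2 - 8*p + 15)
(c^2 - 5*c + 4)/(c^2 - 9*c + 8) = (c - 4)/(c - 8)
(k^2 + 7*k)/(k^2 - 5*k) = (k + 7)/(k - 5)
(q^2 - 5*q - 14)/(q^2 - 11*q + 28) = (q + 2)/(q - 4)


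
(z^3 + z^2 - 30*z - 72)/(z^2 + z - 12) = (z^2 - 3*z - 18)/(z - 3)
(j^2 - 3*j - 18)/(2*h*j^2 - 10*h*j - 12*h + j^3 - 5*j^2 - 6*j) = (j + 3)/(2*h*j + 2*h + j^2 + j)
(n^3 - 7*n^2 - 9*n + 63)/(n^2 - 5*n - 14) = (n^2 - 9)/(n + 2)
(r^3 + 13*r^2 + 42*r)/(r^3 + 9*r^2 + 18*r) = (r + 7)/(r + 3)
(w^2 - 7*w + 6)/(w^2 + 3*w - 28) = (w^2 - 7*w + 6)/(w^2 + 3*w - 28)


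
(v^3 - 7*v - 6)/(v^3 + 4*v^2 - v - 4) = (v^2 - v - 6)/(v^2 + 3*v - 4)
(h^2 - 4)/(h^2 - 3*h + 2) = (h + 2)/(h - 1)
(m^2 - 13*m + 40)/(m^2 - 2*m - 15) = (m - 8)/(m + 3)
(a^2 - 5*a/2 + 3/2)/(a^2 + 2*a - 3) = (a - 3/2)/(a + 3)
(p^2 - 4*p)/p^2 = (p - 4)/p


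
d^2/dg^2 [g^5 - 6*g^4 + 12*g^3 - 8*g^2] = 20*g^3 - 72*g^2 + 72*g - 16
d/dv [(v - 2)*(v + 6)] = 2*v + 4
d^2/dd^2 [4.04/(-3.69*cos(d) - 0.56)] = (-8.348256*cos(d) + 27.504522*cos(2*d) - 82.513566)/(3.69*cos(d) + 0.56)^3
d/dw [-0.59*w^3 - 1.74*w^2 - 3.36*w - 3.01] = -1.77*w^2 - 3.48*w - 3.36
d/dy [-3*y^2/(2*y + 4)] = 3*y*(-y - 4)/(2*(y + 2)^2)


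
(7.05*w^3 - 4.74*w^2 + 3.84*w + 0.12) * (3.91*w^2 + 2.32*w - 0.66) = 27.5655*w^5 - 2.1774*w^4 - 0.635400000000001*w^3 + 12.5064*w^2 - 2.256*w - 0.0792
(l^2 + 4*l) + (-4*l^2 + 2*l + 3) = -3*l^2 + 6*l + 3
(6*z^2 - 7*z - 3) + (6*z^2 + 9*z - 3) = 12*z^2 + 2*z - 6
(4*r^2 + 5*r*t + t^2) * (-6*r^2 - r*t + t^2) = -24*r^4 - 34*r^3*t - 7*r^2*t^2 + 4*r*t^3 + t^4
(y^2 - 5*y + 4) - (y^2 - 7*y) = 2*y + 4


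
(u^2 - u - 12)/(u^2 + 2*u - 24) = (u + 3)/(u + 6)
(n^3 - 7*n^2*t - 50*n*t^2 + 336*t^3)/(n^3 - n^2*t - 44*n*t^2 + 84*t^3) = (-n + 8*t)/(-n + 2*t)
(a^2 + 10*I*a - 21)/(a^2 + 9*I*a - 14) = (a + 3*I)/(a + 2*I)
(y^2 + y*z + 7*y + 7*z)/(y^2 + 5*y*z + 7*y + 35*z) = (y + z)/(y + 5*z)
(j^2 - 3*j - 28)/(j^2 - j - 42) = (j + 4)/(j + 6)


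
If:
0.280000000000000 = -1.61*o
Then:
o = -0.17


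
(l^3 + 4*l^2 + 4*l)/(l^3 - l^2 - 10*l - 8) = l*(l + 2)/(l^2 - 3*l - 4)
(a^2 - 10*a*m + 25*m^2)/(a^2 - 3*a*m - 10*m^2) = (a - 5*m)/(a + 2*m)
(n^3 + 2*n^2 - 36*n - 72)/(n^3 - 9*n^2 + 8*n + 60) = (n + 6)/(n - 5)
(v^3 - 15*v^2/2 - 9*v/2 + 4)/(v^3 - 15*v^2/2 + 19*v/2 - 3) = (v^2 - 7*v - 8)/(v^2 - 7*v + 6)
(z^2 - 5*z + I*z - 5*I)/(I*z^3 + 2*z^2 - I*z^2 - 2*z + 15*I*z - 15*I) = (-I*z^2 + z*(1 + 5*I) - 5)/(z^3 - z^2*(1 + 2*I) + z*(15 + 2*I) - 15)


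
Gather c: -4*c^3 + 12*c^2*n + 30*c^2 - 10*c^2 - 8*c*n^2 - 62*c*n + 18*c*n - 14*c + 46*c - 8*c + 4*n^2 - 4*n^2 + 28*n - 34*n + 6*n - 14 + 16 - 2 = -4*c^3 + c^2*(12*n + 20) + c*(-8*n^2 - 44*n + 24)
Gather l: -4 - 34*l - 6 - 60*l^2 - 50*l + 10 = -60*l^2 - 84*l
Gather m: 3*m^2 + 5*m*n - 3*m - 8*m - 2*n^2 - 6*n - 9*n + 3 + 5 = 3*m^2 + m*(5*n - 11) - 2*n^2 - 15*n + 8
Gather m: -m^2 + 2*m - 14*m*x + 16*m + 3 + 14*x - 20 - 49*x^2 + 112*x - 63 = -m^2 + m*(18 - 14*x) - 49*x^2 + 126*x - 80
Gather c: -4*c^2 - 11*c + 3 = -4*c^2 - 11*c + 3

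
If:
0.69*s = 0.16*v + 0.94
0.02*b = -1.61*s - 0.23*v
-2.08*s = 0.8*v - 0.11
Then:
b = -45.59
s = 0.87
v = -2.12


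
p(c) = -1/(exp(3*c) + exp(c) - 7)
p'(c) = -(-3*exp(3*c) - exp(c))/(exp(3*c) + exp(c) - 7)^2 = (3*exp(2*c) + 1)*exp(c)/(exp(3*c) + exp(c) - 7)^2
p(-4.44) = 0.14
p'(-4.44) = 0.00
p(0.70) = -0.31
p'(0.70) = 2.62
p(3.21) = -0.00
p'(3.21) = 0.00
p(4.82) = -0.00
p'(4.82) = 0.00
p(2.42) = -0.00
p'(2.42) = 0.00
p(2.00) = -0.00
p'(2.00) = 0.01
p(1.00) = -0.06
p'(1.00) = 0.25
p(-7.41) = 0.14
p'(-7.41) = 0.00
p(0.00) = 0.20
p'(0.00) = 0.16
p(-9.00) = 0.14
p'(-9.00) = 0.00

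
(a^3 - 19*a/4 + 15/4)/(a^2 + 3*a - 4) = (a^2 + a - 15/4)/(a + 4)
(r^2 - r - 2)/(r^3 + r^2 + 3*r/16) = 16*(r^2 - r - 2)/(r*(16*r^2 + 16*r + 3))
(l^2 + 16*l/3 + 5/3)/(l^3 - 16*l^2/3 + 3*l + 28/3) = (3*l^2 + 16*l + 5)/(3*l^3 - 16*l^2 + 9*l + 28)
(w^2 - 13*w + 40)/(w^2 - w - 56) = (w - 5)/(w + 7)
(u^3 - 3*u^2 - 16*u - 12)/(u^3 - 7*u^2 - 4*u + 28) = (u^2 - 5*u - 6)/(u^2 - 9*u + 14)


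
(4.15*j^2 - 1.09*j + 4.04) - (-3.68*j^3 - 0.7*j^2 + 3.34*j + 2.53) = 3.68*j^3 + 4.85*j^2 - 4.43*j + 1.51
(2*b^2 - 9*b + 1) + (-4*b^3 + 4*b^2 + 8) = -4*b^3 + 6*b^2 - 9*b + 9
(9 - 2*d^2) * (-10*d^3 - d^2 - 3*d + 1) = 20*d^5 + 2*d^4 - 84*d^3 - 11*d^2 - 27*d + 9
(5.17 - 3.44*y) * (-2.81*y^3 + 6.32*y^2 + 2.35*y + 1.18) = 9.6664*y^4 - 36.2685*y^3 + 24.5904*y^2 + 8.0903*y + 6.1006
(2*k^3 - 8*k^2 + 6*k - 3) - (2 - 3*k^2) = 2*k^3 - 5*k^2 + 6*k - 5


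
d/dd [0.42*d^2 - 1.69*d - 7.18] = 0.84*d - 1.69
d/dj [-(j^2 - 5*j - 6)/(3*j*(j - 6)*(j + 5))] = (j^2 + 2*j + 5)/(3*j^2*(j^2 + 10*j + 25))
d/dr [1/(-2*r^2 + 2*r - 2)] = (r - 1/2)/(r^2 - r + 1)^2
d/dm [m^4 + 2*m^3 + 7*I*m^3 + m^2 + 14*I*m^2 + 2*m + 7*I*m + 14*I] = 4*m^3 + m^2*(6 + 21*I) + m*(2 + 28*I) + 2 + 7*I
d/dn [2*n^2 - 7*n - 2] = 4*n - 7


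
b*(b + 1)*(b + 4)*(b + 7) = b^4 + 12*b^3 + 39*b^2 + 28*b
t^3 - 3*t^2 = t^2*(t - 3)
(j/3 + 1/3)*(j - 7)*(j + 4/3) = j^3/3 - 14*j^2/9 - 5*j - 28/9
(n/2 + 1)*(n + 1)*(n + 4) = n^3/2 + 7*n^2/2 + 7*n + 4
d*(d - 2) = d^2 - 2*d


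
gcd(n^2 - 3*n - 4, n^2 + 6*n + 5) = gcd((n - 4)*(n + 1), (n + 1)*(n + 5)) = n + 1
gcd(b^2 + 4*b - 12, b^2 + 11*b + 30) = b + 6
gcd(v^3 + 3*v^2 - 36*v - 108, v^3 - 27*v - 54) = v^2 - 3*v - 18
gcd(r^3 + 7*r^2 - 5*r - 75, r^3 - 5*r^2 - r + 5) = 1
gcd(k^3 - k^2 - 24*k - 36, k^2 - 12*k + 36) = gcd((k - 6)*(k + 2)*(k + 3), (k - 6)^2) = k - 6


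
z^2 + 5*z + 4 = (z + 1)*(z + 4)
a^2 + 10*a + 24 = (a + 4)*(a + 6)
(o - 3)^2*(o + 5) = o^3 - o^2 - 21*o + 45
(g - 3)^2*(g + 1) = g^3 - 5*g^2 + 3*g + 9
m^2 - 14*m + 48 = (m - 8)*(m - 6)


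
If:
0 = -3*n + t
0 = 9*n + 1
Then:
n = -1/9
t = -1/3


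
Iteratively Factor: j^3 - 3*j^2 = (j - 3)*(j^2) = j*(j - 3)*(j)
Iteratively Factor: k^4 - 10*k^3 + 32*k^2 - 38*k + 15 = (k - 1)*(k^3 - 9*k^2 + 23*k - 15) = (k - 5)*(k - 1)*(k^2 - 4*k + 3) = (k - 5)*(k - 1)^2*(k - 3)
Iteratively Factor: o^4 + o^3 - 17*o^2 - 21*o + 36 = (o + 3)*(o^3 - 2*o^2 - 11*o + 12) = (o - 4)*(o + 3)*(o^2 + 2*o - 3) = (o - 4)*(o + 3)^2*(o - 1)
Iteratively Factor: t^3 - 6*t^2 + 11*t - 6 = (t - 1)*(t^2 - 5*t + 6) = (t - 3)*(t - 1)*(t - 2)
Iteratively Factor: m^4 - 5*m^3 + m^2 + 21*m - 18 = (m - 1)*(m^3 - 4*m^2 - 3*m + 18) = (m - 3)*(m - 1)*(m^2 - m - 6) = (m - 3)^2*(m - 1)*(m + 2)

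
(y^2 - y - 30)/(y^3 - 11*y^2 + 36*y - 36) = (y + 5)/(y^2 - 5*y + 6)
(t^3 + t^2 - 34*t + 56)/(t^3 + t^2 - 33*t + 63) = (t^2 - 6*t + 8)/(t^2 - 6*t + 9)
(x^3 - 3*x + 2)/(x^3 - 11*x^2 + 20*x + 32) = (x^3 - 3*x + 2)/(x^3 - 11*x^2 + 20*x + 32)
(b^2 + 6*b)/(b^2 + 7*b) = (b + 6)/(b + 7)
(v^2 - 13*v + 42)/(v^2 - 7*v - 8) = (-v^2 + 13*v - 42)/(-v^2 + 7*v + 8)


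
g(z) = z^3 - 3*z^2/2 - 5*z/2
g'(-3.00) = 33.50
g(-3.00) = -33.00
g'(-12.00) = 465.50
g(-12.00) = -1914.00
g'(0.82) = -2.94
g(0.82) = -2.51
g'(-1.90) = 14.03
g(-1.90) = -7.52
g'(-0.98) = 3.32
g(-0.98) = 0.07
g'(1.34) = -1.13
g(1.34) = -3.64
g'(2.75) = 11.94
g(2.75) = 2.58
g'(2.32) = 6.69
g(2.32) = -1.39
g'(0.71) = -3.12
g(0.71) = -2.17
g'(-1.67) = 10.88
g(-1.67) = -4.67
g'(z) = 3*z^2 - 3*z - 5/2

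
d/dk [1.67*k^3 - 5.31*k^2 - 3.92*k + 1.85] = 5.01*k^2 - 10.62*k - 3.92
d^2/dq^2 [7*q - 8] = 0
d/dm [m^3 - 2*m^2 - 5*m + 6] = 3*m^2 - 4*m - 5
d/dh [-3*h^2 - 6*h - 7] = -6*h - 6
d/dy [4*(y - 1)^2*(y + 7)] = 4*(y - 1)*(3*y + 13)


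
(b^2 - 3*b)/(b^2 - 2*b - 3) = b/(b + 1)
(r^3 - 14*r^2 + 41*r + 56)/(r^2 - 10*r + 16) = (r^2 - 6*r - 7)/(r - 2)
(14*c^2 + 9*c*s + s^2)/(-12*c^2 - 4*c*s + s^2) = (7*c + s)/(-6*c + s)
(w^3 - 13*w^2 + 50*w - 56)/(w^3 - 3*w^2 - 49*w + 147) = (w^2 - 6*w + 8)/(w^2 + 4*w - 21)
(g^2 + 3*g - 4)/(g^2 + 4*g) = (g - 1)/g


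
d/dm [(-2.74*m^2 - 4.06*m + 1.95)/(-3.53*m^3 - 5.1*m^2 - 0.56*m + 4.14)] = (-9.6722*m^4 - 28.6636*m^3 + 1.47890000000001*m^2 - 2.7972*m - 15.7164)/(12.4609*m^6 + 36.006*m^5 + 29.9636*m^4 - 23.5164*m^3 - 41.9144*m^2 - 4.6368*m + 17.1396)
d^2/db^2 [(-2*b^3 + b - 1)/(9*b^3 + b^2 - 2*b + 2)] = 2*(18*b^6 + 135*b^5 - 243*b^4 - 57*b^3 - 33*b^2 + 30*b + 2)/(729*b^9 + 243*b^8 - 459*b^7 + 379*b^6 + 210*b^5 - 198*b^4 + 76*b^3 + 36*b^2 - 24*b + 8)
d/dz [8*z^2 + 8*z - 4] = 16*z + 8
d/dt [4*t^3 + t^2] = 2*t*(6*t + 1)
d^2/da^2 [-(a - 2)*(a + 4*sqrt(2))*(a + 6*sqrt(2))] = -6*a - 20*sqrt(2) + 4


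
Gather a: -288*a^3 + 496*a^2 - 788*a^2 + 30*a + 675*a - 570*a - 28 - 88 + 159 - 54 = -288*a^3 - 292*a^2 + 135*a - 11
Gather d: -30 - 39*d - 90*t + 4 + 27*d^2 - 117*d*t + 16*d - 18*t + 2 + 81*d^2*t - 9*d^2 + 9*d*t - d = d^2*(81*t + 18) + d*(-108*t - 24) - 108*t - 24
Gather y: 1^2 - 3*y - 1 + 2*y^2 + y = 2*y^2 - 2*y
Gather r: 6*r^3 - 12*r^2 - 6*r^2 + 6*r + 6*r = 6*r^3 - 18*r^2 + 12*r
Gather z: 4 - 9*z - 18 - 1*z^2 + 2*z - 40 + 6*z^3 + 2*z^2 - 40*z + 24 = 6*z^3 + z^2 - 47*z - 30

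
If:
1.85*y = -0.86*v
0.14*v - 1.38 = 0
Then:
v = 9.86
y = -4.58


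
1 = 1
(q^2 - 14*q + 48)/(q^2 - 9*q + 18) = (q - 8)/(q - 3)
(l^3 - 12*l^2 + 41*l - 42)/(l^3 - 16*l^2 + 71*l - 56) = (l^2 - 5*l + 6)/(l^2 - 9*l + 8)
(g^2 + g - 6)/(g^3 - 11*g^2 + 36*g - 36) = (g + 3)/(g^2 - 9*g + 18)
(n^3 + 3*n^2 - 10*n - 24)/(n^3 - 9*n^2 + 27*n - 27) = (n^2 + 6*n + 8)/(n^2 - 6*n + 9)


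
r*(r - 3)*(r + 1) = r^3 - 2*r^2 - 3*r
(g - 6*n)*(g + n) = g^2 - 5*g*n - 6*n^2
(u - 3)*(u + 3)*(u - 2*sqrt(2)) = u^3 - 2*sqrt(2)*u^2 - 9*u + 18*sqrt(2)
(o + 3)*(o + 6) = o^2 + 9*o + 18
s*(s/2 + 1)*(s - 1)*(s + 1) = s^4/2 + s^3 - s^2/2 - s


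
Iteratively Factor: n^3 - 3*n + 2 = (n - 1)*(n^2 + n - 2) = (n - 1)*(n + 2)*(n - 1)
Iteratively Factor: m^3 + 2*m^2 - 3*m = (m)*(m^2 + 2*m - 3) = m*(m + 3)*(m - 1)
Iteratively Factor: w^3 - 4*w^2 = (w - 4)*(w^2) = w*(w - 4)*(w)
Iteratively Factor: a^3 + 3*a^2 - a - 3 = (a + 1)*(a^2 + 2*a - 3) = (a - 1)*(a + 1)*(a + 3)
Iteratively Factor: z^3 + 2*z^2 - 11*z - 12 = (z + 1)*(z^2 + z - 12) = (z - 3)*(z + 1)*(z + 4)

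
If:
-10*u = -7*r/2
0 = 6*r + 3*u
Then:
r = 0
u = 0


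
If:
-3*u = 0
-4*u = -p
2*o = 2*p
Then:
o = 0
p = 0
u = 0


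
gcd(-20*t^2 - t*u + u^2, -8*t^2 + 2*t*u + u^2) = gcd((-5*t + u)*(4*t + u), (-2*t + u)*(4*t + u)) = 4*t + u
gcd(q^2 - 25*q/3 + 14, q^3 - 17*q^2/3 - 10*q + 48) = q - 6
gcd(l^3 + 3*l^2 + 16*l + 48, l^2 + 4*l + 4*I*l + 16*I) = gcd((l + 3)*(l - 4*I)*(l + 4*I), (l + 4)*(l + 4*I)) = l + 4*I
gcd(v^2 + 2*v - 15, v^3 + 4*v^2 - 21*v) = v - 3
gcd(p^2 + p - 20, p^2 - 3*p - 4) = p - 4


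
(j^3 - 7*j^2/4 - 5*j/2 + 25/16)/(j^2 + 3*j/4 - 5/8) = j - 5/2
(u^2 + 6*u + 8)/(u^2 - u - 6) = (u + 4)/(u - 3)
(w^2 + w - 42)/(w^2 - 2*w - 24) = (w + 7)/(w + 4)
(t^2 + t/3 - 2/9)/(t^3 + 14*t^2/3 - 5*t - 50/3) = (9*t^2 + 3*t - 2)/(3*(3*t^3 + 14*t^2 - 15*t - 50))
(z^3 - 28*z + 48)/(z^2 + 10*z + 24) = (z^2 - 6*z + 8)/(z + 4)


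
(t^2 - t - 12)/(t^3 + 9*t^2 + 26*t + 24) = (t - 4)/(t^2 + 6*t + 8)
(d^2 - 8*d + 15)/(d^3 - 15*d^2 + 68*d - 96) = (d - 5)/(d^2 - 12*d + 32)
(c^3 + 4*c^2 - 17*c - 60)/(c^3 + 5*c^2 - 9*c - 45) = (c - 4)/(c - 3)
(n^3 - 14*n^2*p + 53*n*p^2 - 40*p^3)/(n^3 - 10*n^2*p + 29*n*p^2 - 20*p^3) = (-n + 8*p)/(-n + 4*p)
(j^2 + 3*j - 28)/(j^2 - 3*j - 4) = (j + 7)/(j + 1)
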